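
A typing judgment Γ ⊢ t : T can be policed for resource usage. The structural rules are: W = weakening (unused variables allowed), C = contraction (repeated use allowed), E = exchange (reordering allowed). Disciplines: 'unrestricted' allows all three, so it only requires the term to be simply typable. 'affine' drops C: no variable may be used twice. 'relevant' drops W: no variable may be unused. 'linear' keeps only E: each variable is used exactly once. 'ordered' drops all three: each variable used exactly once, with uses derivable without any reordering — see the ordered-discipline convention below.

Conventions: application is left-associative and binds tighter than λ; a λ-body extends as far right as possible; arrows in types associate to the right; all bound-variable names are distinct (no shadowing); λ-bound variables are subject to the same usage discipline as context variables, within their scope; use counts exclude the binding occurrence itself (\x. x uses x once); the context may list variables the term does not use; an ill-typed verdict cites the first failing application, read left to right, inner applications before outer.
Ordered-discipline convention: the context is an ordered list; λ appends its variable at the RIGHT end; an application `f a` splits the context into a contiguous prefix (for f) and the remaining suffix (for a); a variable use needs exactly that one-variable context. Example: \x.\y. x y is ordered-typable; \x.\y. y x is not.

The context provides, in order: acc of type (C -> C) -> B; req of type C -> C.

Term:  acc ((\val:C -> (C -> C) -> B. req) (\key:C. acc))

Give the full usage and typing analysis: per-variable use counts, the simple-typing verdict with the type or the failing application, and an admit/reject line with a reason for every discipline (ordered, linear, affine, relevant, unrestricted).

counts: acc: 2, req: 1, val [bound]: 0, key [bound]: 0
use order (left to right): acc, req, acc
typing: the term checks, with type B
ordered: ✗, acc ×2 used more than once (contraction); unused: val, key — weakening required
linear: ✗, acc ×2 used more than once (contraction); unused: val, key — weakening required
affine: ✗, acc ×2 used more than once (contraction)
relevant: ✗, unused: val, key — weakening required
unrestricted: ✓, well-typed at B; no restrictions here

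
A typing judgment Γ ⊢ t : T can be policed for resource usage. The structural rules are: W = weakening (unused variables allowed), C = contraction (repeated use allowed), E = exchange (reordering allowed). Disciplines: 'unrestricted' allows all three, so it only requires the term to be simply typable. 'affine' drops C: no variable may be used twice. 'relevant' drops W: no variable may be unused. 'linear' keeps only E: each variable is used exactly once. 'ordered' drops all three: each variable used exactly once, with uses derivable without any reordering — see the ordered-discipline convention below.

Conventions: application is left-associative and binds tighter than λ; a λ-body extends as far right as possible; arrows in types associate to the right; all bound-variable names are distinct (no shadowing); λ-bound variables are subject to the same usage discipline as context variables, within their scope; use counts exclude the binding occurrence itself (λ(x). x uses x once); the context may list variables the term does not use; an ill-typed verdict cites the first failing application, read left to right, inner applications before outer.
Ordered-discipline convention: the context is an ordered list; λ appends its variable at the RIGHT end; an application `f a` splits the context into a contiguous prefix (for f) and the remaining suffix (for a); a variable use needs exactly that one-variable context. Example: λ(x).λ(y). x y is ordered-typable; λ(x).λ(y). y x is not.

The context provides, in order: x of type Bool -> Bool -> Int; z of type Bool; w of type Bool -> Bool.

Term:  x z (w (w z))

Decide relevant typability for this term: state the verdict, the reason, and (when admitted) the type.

yes — none of x, z, w goes unused; term : Int
usage: x ×1; z ×2; w ×2
use order (left to right): x, z, w, w, z
typing: well-typed — term : Int
summary: ordered ✗, linear ✗, affine ✗, relevant ✓, unrestricted ✓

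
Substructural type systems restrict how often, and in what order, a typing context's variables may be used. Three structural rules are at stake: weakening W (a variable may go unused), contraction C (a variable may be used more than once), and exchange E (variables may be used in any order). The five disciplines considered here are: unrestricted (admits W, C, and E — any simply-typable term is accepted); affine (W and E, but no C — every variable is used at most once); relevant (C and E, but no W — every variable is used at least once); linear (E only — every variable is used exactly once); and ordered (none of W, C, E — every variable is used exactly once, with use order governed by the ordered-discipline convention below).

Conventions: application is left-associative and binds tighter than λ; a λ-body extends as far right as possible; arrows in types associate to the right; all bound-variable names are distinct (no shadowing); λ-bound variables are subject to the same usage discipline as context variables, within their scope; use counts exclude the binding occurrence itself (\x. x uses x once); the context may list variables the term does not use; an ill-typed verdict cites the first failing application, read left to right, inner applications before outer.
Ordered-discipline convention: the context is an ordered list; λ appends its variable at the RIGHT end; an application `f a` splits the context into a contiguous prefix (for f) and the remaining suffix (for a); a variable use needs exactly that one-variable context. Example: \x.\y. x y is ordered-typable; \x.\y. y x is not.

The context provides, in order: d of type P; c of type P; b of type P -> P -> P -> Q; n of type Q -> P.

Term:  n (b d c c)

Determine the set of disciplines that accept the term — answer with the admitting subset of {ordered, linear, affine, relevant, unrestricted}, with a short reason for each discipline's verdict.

accepted by: relevant, unrestricted
variable uses: d ×1, c ×2, b ×1, n ×1
order of uses: n, b, d, c, c
typing: ✓ — P
ordered: ✗ — needs contraction — c ×2
linear: ✗ — needs contraction — c ×2
affine: ✗ — needs contraction — c ×2
relevant: ✓ — d, c, b, n: all used, weakening unneeded
unrestricted: ✓ — well-typed at P; no restrictions here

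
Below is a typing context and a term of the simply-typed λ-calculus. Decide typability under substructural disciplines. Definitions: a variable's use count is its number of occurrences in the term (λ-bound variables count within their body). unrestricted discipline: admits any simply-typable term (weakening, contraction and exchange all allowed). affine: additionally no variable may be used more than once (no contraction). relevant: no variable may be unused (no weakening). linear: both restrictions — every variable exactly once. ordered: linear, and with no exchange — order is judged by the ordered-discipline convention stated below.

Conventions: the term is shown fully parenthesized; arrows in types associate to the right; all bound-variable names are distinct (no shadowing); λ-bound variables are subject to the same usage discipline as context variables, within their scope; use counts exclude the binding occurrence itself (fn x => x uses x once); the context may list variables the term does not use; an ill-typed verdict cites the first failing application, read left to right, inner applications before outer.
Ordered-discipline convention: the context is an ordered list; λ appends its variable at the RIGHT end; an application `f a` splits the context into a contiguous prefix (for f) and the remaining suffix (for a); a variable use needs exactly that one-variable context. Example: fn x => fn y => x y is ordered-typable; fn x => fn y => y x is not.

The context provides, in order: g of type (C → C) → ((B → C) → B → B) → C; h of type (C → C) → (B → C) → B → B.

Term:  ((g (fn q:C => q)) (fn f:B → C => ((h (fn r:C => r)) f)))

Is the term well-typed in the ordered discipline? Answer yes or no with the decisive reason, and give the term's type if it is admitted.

yes — g, h, q, f, r once each; derivable with no W/C/E; term : C
variable uses: g: 1×; h: 1×; q [bound]: 1×; f [bound]: 1×; r [bound]: 1×
use order (left to right): g, q, h, r, f
typing: well-typed — term : C
per-discipline verdicts: ordered ✓ · linear ✓ · affine ✓ · relevant ✓ · unrestricted ✓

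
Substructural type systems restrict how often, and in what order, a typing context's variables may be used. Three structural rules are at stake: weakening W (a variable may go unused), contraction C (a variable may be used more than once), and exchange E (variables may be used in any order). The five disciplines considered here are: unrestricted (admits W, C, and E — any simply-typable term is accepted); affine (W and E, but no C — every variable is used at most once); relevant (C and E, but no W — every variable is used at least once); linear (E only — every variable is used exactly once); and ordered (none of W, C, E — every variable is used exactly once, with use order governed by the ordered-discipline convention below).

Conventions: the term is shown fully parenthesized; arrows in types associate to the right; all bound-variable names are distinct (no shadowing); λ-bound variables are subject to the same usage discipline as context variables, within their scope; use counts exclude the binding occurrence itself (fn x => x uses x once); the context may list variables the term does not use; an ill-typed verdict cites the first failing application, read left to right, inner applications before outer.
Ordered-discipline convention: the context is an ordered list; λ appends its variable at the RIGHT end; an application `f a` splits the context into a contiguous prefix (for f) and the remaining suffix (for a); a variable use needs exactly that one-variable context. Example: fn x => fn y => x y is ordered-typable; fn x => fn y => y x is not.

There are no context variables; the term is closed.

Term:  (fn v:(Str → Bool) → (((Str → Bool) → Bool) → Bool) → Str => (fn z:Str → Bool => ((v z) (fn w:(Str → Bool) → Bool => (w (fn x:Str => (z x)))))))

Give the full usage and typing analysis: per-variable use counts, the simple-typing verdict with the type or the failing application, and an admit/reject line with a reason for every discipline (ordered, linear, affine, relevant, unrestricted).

counts: v (bound) ×1; z (bound) ×2; w (bound) ×1; x (bound) ×1
use order (left to right): v, z, w, z, x
typing: the term checks, with type ((Str → Bool) → (((Str → Bool) → Bool) → Bool) → Str) → (Str → Bool) → Str
ordered ✗ (z ×2 used more than once (contraction))
linear ✗ (z ×2 used more than once (contraction))
affine ✗ (z ×2 used more than once (contraction))
relevant ✓ (v, z, w, x: all used, weakening unneeded)
unrestricted ✓ (typability at ((Str → Bool) → (((Str → Bool) → Bool) → Bool) → Str) → (Str → Bool) → Str is all that's needed)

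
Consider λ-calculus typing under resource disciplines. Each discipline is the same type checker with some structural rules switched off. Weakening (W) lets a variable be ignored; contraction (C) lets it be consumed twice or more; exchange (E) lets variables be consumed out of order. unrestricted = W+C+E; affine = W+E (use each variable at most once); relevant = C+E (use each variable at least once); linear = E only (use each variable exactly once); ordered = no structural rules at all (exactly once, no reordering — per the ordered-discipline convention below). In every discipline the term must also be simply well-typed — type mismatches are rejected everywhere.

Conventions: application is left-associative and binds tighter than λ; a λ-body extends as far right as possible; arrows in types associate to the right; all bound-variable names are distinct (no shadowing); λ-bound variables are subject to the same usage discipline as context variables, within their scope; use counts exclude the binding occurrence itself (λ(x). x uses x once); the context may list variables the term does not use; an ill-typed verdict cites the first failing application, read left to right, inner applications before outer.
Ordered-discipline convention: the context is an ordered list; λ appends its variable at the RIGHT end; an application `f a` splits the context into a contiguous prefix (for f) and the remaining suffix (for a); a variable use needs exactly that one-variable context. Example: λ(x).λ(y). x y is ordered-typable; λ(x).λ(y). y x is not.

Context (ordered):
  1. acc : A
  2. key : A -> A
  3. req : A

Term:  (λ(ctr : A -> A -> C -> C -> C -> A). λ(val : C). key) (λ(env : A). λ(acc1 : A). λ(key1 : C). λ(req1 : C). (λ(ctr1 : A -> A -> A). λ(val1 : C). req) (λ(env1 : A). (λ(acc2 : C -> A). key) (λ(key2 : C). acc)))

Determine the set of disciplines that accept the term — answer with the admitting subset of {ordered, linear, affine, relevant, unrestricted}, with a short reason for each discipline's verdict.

admitted by: unrestricted
usage: acc: 1×; key: 2×; req: 1×; ctr (λ-bound): 0×; val (λ-bound): 0×; env (λ-bound): 0×; acc1 (λ-bound): 0×; key1 (λ-bound): 0×; req1 (λ-bound): 0×; ctr1 (λ-bound): 0×; val1 (λ-bound): 0×; env1 (λ-bound): 0×; acc2 (λ-bound): 0×; key2 (λ-bound): 0×
use order (left to right): key, req, key, acc
typing: ✓ — C -> A -> A
ordered: ✗, needs contraction — key ×2; unused: ctr, val, env, acc1, key1, req1, ctr1, val1, env1, acc2, key2 — weakening required
linear: ✗, needs contraction — key ×2; unused: ctr, val, env, acc1, key1, req1, ctr1, val1, env1, acc2, key2 — weakening required
affine: ✗, needs contraction — key ×2
relevant: ✗, unused: ctr, val, env, acc1, key1, req1, ctr1, val1, env1, acc2, key2 — weakening required
unrestricted: ✓, well-typed at C -> A -> A; no restrictions here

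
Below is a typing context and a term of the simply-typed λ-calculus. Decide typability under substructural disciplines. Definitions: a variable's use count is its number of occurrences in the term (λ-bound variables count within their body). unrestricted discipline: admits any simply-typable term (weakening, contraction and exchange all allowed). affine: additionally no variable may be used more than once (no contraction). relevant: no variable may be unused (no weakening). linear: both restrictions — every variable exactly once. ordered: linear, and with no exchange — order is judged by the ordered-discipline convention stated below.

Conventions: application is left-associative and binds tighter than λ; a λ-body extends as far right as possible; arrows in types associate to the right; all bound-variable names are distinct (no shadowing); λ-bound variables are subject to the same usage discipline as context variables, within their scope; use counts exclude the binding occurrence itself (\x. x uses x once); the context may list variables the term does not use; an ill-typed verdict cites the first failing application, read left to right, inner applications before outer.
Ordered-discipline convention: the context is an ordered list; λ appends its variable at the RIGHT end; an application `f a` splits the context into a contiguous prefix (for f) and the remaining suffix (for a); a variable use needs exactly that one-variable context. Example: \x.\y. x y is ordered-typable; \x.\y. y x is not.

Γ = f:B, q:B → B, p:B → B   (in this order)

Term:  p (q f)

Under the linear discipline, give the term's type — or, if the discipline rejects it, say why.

term : B
usage: f: 1; q: 1; p: 1
uses in reading order: p, q, f
typing: well-typed — term : B
summary: ordered ✗; linear ✓; affine ✓; relevant ✓; unrestricted ✓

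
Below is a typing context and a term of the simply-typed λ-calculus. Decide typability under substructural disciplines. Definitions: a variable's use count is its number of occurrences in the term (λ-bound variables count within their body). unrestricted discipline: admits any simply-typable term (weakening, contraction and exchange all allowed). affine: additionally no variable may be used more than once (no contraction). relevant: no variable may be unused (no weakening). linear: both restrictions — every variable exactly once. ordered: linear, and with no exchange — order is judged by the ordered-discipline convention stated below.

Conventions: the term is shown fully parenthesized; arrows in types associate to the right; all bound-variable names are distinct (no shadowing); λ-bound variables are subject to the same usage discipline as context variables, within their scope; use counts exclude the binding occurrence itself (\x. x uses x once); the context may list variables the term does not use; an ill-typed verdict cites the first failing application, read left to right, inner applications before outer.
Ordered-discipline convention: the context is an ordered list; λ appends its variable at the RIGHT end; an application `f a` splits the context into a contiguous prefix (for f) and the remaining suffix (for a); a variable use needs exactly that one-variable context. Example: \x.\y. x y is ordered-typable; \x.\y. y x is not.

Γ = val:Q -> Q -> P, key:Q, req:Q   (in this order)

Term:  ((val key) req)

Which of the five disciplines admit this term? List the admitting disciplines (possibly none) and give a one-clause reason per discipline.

accepted by: ordered, linear, affine, relevant, unrestricted
use counts: val ×1, key ×1, req ×1
order of uses: val, key, req
typing: ✓ — P
ordered: ✓, val, key, req: once each, no exchange needed
linear: ✓, exactly-once usage across val, key, req
affine: ✓, at most one use each (val, key, req)
relevant: ✓, at least one use each (val, key, req)
unrestricted: ✓, simply typable at P; W, C, E all held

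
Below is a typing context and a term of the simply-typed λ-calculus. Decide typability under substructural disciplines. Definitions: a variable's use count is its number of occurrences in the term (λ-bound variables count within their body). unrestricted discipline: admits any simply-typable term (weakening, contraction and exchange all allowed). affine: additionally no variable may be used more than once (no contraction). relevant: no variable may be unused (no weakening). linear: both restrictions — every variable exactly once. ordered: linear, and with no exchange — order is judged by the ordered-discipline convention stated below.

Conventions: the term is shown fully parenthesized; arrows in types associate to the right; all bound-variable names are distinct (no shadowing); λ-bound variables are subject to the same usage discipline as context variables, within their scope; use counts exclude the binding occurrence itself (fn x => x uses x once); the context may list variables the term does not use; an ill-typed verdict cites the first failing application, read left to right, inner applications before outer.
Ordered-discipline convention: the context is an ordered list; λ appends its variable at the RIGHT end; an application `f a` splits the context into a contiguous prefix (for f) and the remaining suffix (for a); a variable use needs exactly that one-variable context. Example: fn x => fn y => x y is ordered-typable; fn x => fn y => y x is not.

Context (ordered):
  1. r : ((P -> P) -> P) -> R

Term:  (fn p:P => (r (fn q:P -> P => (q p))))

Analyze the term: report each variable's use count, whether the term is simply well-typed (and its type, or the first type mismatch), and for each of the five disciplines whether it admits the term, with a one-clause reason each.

use counts: r: 1×, p [bound]: 1×, q [bound]: 1×
left-to-right use order: r, q, p
typing: ✓ — P -> R
ordered ✗ (no contiguous prefix/suffix split fits r, q, p)
linear ✓ (r, p, q: one use apiece)
affine ✓ (no duplicate uses among r, p, q)
relevant ✓ (r, p, q: all used, weakening unneeded)
unrestricted ✓ (simply typable at P -> R; W, C, E all held)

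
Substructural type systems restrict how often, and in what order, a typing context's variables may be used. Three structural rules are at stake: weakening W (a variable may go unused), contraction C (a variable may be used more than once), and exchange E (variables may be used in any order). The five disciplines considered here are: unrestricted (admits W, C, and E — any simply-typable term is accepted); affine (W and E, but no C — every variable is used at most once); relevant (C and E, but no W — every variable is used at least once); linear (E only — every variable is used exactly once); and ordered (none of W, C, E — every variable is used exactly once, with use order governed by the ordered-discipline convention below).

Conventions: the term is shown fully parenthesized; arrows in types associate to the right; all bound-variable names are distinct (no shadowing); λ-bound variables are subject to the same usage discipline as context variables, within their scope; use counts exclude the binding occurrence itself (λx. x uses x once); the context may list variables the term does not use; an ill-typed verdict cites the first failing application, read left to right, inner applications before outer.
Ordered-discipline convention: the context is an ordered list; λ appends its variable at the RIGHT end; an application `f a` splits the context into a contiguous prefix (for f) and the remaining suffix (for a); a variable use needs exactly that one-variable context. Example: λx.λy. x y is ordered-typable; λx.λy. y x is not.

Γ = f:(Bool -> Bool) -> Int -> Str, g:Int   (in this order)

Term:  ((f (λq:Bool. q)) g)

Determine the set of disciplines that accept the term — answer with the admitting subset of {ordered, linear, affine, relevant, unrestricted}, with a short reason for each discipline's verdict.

admitting disciplines: ordered, linear, affine, relevant, unrestricted
variable uses: f ×1, g ×1, q (λ-bound) ×1
order of uses: f, q, g
typing: the term checks, with type Str
ordered: ✓, one use each (f, g, q); ordered split holds
linear: ✓, exactly-once usage across f, g, q
affine: ✓, no duplicate uses among f, g, q
relevant: ✓, f, g, q: all used, weakening unneeded
unrestricted: ✓, typability at Str is all that's needed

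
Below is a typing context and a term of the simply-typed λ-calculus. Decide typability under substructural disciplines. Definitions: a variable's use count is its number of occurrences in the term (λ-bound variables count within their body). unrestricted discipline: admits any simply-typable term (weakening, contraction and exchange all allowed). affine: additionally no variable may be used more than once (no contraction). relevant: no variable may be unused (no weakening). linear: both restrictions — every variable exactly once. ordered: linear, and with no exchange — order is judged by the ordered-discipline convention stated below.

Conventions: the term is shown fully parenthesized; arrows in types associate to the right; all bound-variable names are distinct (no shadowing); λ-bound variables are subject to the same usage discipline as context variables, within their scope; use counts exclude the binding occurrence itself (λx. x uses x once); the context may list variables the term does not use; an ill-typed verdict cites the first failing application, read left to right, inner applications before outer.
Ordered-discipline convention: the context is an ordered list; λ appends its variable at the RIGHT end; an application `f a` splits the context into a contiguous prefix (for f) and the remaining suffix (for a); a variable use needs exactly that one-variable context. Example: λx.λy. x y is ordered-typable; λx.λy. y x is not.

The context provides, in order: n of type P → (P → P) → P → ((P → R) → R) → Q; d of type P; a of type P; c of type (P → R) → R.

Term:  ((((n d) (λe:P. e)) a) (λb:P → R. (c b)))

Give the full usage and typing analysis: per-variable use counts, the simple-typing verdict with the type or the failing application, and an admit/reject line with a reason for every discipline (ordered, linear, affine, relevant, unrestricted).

usage: n: 1×, d: 1×, a: 1×, c: 1×, e (bound): 1×, b (bound): 1×
order of uses: n, d, e, a, c, b
typing: the term checks, with type Q
ordered: ✓ — n, d, a, c, e, b once each; derivable with no W/C/E
linear: ✓ — n, d, a, c, e, b: one use apiece
affine: ✓ — none of n, d, a, c, e, b used more than once
relevant: ✓ — every one of n, d, a, c, e, b appears
unrestricted: ✓ — well-typed at Q; no restrictions here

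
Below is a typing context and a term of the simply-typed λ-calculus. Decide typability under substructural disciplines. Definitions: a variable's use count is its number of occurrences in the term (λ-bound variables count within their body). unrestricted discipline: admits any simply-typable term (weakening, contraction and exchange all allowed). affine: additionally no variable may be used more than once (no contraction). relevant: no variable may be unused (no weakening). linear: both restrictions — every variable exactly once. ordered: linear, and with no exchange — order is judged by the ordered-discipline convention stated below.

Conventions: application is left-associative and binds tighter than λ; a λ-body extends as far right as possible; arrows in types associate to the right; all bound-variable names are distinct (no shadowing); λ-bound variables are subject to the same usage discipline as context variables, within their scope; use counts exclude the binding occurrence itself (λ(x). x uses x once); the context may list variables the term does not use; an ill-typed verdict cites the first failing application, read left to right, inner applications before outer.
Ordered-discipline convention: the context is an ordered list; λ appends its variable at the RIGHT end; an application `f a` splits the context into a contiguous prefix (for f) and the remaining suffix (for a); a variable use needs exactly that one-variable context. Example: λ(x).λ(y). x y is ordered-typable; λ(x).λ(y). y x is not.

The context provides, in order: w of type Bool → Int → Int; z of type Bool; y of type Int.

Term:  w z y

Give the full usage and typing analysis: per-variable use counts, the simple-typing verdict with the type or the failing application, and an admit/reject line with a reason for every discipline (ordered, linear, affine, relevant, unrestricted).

variable uses: w ×1, z ×1, y ×1
uses in reading order: w, z, y
typing: ✓ — Int
ordered: ✓ — w, z, y: once each, no exchange needed
linear: ✓ — each of w, z, y used exactly once
affine: ✓ — at most one use each (w, z, y)
relevant: ✓ — every one of w, z, y appears
unrestricted: ✓ — well-typed at Int; no restrictions here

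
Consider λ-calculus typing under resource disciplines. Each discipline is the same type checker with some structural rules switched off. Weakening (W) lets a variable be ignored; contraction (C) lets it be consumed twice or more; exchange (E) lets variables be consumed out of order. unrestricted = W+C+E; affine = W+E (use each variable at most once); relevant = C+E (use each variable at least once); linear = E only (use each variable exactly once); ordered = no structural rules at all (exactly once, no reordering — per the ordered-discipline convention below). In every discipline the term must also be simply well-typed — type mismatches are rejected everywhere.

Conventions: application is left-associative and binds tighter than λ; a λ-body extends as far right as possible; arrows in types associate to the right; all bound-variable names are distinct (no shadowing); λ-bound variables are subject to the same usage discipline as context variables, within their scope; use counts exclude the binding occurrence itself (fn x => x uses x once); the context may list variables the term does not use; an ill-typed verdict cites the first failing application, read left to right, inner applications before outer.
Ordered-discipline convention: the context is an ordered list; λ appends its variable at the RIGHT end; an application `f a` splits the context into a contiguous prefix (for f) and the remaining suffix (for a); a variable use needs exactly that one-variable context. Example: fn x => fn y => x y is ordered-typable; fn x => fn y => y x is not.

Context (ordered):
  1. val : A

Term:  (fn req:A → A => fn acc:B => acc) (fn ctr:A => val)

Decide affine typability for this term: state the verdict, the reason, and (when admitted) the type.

yes — at most one use each (val, req, acc, ctr); term : B → B
usage: val=1; req (bound)=0; acc (bound)=1; ctr (bound)=0
uses in reading order: acc, val
typing: well-typed — term : B → B
across the five disciplines: ordered ✗; linear ✗; affine ✓; relevant ✗; unrestricted ✓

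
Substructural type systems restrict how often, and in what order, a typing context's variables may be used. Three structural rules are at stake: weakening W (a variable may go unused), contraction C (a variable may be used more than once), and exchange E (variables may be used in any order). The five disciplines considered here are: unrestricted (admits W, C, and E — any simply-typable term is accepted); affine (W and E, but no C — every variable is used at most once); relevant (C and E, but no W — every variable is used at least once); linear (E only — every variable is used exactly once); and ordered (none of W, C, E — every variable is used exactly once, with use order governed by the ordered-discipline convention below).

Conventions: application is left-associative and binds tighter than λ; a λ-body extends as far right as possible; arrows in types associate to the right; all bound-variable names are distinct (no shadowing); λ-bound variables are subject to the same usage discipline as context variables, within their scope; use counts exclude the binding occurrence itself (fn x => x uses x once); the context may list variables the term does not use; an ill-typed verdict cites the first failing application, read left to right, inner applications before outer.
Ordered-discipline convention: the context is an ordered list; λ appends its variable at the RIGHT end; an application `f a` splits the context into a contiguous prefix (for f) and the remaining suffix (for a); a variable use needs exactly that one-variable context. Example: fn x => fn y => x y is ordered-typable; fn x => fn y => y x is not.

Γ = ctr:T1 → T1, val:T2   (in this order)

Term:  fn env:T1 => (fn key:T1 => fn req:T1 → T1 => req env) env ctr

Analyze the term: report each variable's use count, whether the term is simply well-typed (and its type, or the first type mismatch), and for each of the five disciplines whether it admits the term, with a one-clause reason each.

variable uses: ctr: 1×, val: 0×, env (bound): 2×, key (bound): 0×, req (bound): 1×
left-to-right use order: req, env, env, ctr
typing: well-typed — term : T1 → T1
ordered: ✗, env ×2 used more than once (contraction); unused: val, key — weakening required
linear: ✗, env ×2 used more than once (contraction); unused: val, key — weakening required
affine: ✗, env ×2 used more than once (contraction)
relevant: ✗, unused: val, key — weakening required
unrestricted: ✓, type-checks (T1 → T1) and nothing is barred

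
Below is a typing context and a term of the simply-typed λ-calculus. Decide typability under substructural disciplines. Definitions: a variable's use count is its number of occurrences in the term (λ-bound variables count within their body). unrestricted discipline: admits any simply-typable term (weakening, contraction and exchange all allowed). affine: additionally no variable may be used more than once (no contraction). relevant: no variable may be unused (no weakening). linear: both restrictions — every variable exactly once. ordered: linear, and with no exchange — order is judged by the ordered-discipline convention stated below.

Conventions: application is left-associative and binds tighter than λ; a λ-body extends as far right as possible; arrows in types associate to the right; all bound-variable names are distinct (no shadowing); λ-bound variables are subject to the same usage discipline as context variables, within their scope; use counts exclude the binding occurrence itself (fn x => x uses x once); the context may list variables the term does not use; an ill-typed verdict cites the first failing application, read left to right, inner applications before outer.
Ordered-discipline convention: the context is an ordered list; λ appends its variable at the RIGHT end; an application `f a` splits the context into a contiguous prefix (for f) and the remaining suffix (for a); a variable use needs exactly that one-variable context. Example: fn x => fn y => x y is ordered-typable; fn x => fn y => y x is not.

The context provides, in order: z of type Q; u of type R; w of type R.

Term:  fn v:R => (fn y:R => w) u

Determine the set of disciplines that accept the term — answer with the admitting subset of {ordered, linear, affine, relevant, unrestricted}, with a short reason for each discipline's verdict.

admitting disciplines: affine, unrestricted
use counts: z: 0×, u: 1×, w: 1×, v (λ-bound): 0×, y (λ-bound): 0×
left-to-right use order: w, u
typing: ✓ — R → R
ordered: ✗, needs weakening: z, v, y unused
linear: ✗, needs weakening: z, v, y unused
affine: ✓, none of z, u, w, v, y used more than once
relevant: ✗, needs weakening: z, v, y unused
unrestricted: ✓, typability at R → R is all that's needed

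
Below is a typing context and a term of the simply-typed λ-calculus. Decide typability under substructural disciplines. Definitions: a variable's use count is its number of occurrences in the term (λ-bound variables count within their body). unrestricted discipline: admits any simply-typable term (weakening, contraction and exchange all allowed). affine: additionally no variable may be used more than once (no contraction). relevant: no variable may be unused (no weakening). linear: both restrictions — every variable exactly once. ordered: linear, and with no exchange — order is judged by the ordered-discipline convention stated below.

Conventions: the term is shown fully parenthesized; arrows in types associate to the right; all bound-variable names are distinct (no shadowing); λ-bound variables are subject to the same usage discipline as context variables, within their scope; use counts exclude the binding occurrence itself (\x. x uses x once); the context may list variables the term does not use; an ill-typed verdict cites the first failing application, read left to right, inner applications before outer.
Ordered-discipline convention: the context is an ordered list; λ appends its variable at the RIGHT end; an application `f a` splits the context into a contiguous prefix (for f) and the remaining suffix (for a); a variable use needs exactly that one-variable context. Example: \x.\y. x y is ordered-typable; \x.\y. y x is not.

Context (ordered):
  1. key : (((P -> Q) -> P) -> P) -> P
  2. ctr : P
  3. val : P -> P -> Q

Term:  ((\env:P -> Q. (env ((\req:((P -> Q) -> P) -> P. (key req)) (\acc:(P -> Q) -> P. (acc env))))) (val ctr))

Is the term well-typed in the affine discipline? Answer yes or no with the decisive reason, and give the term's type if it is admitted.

no — uses contraction: env ×2
variable uses: key: 1; ctr: 1; val: 1; env [bound]: 2; req [bound]: 1; acc [bound]: 1
uses in reading order: env, key, req, acc, env, val, ctr
typing: the term checks, with type Q
all disciplines: ordered ✗ | linear ✗ | affine ✗ | relevant ✓ | unrestricted ✓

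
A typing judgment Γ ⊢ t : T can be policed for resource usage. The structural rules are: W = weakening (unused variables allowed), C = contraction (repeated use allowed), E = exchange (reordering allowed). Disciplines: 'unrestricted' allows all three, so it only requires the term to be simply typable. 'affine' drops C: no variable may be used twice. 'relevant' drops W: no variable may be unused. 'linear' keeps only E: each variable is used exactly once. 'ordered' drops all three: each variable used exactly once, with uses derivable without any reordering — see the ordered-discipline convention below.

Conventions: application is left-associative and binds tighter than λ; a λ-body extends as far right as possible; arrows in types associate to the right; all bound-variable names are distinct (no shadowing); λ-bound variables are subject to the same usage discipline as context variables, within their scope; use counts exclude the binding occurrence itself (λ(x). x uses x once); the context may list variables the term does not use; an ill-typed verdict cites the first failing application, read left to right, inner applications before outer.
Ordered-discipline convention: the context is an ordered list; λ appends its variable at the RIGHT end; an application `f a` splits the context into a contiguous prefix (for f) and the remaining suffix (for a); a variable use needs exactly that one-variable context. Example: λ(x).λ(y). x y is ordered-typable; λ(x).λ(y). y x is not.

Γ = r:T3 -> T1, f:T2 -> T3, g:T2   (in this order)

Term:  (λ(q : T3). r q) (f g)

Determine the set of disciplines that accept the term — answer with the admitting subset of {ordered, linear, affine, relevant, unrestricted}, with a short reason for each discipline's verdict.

admitting disciplines: ordered, linear, affine, relevant, unrestricted
variable uses: r: 1×; f: 1×; g: 1×; q (bound): 1×
use order (left to right): r, q, f, g
typing: the term checks, with type T1
ordered: ✓ — r, f, g, q: once each, no exchange needed
linear: ✓ — exactly-once usage across r, f, g, q
affine: ✓ — no duplicate uses among r, f, g, q
relevant: ✓ — r, f, g, q: all used, weakening unneeded
unrestricted: ✓ — well-typed at T1; no restrictions here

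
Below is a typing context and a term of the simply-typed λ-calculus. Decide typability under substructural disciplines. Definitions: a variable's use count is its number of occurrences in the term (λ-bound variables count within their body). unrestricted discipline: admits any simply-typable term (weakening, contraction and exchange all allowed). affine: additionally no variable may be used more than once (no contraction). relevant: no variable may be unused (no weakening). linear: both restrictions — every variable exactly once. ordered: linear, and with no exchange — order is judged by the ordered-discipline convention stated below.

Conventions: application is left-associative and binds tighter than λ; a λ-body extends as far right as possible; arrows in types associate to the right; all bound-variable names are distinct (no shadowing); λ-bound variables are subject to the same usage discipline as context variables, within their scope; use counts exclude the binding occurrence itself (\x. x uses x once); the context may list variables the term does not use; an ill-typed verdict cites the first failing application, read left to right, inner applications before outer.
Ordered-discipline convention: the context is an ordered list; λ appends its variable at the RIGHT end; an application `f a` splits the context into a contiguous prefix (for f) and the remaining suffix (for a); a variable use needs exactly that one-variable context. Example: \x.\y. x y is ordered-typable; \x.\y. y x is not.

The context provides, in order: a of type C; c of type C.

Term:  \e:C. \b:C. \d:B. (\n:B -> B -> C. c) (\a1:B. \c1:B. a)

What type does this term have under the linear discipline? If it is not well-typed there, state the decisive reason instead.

not well-typed under linear — needs weakening: e, b, d, n, a1, c1 unused
use counts: a: 1×; c: 1×; e (λ-bound): 0×; b (λ-bound): 0×; d (λ-bound): 0×; n (λ-bound): 0×; a1 (λ-bound): 0×; c1 (λ-bound): 0×
order of uses: c, a
typing: well-typed at C -> C -> B -> C
per-discipline verdicts: ordered ✗, linear ✗, affine ✓, relevant ✗, unrestricted ✓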